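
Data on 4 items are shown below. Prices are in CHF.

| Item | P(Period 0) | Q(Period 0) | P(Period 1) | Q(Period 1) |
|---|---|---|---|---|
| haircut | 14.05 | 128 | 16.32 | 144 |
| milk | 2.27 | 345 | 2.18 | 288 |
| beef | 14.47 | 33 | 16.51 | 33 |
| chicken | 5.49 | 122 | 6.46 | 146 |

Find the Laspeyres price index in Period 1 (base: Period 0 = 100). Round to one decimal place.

Laspeyres price index uses base-period quantities as weights.
ΣP(Period 1)·Q(Period 0) = 16.32×128 + 2.18×345 + 16.51×33 + 6.46×122 = 2088.96 + 752.1 + 544.83 + 788.12 = 4174.01
ΣP(Period 0)·Q(Period 0) = 14.05×128 + 2.27×345 + 14.47×33 + 5.49×122 = 1798.4 + 783.15 + 477.51 + 669.78 = 3728.84
Index = 4174.01 / 3728.84 × 100 = 111.9386

111.9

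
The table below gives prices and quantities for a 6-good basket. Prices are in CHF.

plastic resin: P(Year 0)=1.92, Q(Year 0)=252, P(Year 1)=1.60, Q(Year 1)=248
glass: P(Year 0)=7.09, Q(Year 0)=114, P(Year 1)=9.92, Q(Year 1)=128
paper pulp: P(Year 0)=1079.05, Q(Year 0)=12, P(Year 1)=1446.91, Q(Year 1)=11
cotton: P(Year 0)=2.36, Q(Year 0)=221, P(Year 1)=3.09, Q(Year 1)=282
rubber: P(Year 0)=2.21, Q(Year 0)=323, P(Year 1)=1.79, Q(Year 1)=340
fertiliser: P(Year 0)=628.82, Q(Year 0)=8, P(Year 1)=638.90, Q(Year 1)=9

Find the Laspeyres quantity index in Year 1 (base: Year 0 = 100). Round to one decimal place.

99.1

Laspeyres quantity index uses base-period prices as weights.
ΣP(Year 0)·Q(Year 1) = 1.92×248 + 7.09×128 + 1079.05×11 + 2.36×282 + 2.21×340 + 628.82×9 = 476.16 + 907.52 + 11869.55 + 665.52 + 751.4 + 5659.38 = 20329.53
ΣP(Year 0)·Q(Year 0) = 1.92×252 + 7.09×114 + 1079.05×12 + 2.36×221 + 2.21×323 + 628.82×8 = 483.84 + 808.26 + 12948.6 + 521.56 + 713.83 + 5030.56 = 20506.65
Index = 20329.53 / 20506.65 × 100 = 99.1363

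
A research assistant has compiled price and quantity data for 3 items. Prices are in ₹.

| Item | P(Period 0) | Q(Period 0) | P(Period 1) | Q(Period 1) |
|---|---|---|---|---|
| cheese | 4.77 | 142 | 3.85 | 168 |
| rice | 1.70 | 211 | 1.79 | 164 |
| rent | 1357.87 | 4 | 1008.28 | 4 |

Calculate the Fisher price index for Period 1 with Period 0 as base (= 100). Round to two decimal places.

76.52

Laspeyres component (base-period weights):
ΣP(Period 1)Q(Period 0) = 3.85×142 + 1.79×211 + 1008.28×4 = 546.7 + 377.69 + 4033.12 = 4957.51
ΣP(Period 0)Q(Period 0) = 4.77×142 + 1.70×211 + 1357.87×4 = 677.34 + 358.7 + 5431.48 = 6467.52
L = 4957.51 / 6467.52 × 100 = 76.6524
Paasche component (current-period weights):
ΣP(Period 1)Q(Period 1) = 3.85×168 + 1.79×164 + 1008.28×4 = 646.8 + 293.56 + 4033.12 = 4973.48
ΣP(Period 0)Q(Period 1) = 4.77×168 + 1.70×164 + 1357.87×4 = 801.36 + 278.8 + 5431.48 = 6511.64
P = 4973.48 / 6511.64 × 100 = 76.3783
Fisher = √(L × P) = √(76.6524 × 76.3783) = 76.5152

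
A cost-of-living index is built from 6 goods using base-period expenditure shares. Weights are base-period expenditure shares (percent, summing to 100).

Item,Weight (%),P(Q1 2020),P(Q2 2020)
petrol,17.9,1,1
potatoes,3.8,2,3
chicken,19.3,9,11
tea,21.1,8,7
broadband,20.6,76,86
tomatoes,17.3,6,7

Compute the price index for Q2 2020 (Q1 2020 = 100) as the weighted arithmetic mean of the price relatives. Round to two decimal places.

petrol: 17.9 × (1/1) = 17.9 × 1.000000 = 17.9000
potatoes: 3.8 × (3/2) = 3.8 × 1.500000 = 5.7000
chicken: 19.3 × (11/9) = 19.3 × 1.222222 = 23.5889
tea: 21.1 × (7/8) = 21.1 × 0.875000 = 18.4625
broadband: 20.6 × (86/76) = 20.6 × 1.131579 = 23.3105
tomatoes: 17.3 × (7/6) = 17.3 × 1.166667 = 20.1833
Index = Σ wᵢ·(p₁ᵢ/p₀ᵢ) = 17.9000 + 5.7000 + 23.5889 + 18.4625 + 23.3105 + 20.1833 = 109.1452

109.15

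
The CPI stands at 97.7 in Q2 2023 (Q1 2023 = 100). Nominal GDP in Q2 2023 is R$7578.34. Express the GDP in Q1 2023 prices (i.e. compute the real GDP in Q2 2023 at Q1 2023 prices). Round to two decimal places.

Real = Nominal ÷ (Index/100) = 7578.34 ÷ (97.7/100)
     = 7578.34 ÷ 0.977 = 7756.7451

7756.75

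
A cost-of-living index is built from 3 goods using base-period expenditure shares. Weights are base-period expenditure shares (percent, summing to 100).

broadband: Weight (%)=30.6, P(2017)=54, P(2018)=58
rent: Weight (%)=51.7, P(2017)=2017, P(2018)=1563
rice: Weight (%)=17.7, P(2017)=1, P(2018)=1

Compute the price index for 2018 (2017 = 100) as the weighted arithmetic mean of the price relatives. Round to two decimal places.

broadband: 30.6 × (58/54) = 30.6 × 1.074074 = 32.8667
rent: 51.7 × (1563/2017) = 51.7 × 0.774913 = 40.0630
rice: 17.7 × (1/1) = 17.7 × 1.000000 = 17.7000
Index = Σ wᵢ·(p₁ᵢ/p₀ᵢ) = 32.8667 + 40.0630 + 17.7000 = 90.6297

90.63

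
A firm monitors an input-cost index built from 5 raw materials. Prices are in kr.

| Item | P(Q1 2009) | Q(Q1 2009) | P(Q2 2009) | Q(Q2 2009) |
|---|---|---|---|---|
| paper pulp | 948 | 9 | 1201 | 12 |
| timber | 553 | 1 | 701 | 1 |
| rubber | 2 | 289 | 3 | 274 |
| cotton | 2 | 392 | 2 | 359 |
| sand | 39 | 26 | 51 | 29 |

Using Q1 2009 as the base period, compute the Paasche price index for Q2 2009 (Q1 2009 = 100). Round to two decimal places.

126.57

Paasche price index uses current-period quantities as weights.
ΣP(Q2 2009)·Q(Q2 2009) = 1201×12 + 701×1 + 3×274 + 2×359 + 51×29 = 14412 + 701 + 822 + 718 + 1479 = 18132
ΣP(Q1 2009)·Q(Q2 2009) = 948×12 + 553×1 + 2×274 + 2×359 + 39×29 = 11376 + 553 + 548 + 718 + 1131 = 14326
Index = 18132 / 14326 × 100 = 126.5671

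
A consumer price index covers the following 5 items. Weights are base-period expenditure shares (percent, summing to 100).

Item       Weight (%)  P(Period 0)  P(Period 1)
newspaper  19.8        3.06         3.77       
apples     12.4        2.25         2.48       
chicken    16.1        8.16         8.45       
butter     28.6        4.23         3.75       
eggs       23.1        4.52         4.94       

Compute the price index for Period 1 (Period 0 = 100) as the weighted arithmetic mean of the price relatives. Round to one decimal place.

newspaper: 19.8 × (3.77/3.06) = 19.8 × 1.232026 = 24.3941
apples: 12.4 × (2.48/2.25) = 12.4 × 1.102222 = 13.6676
chicken: 16.1 × (8.45/8.16) = 16.1 × 1.035539 = 16.6722
butter: 28.6 × (3.75/4.23) = 28.6 × 0.886525 = 25.3546
eggs: 23.1 × (4.94/4.52) = 23.1 × 1.092920 = 25.2465
Index = Σ wᵢ·(p₁ᵢ/p₀ᵢ) = 24.3941 + 13.6676 + 16.6722 + 25.3546 + 25.2465 = 105.3349

105.3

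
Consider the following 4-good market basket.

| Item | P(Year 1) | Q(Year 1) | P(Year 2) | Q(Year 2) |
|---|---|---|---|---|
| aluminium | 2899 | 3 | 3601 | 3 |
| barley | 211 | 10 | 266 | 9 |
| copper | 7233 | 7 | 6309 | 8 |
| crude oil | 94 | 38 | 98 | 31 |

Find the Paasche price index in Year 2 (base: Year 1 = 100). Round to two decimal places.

93.46

Paasche price index uses current-period quantities as weights.
ΣP(Year 2)·Q(Year 2) = 3601×3 + 266×9 + 6309×8 + 98×31 = 10803 + 2394 + 50472 + 3038 = 66707
ΣP(Year 1)·Q(Year 2) = 2899×3 + 211×9 + 7233×8 + 94×31 = 8697 + 1899 + 57864 + 2914 = 71374
Index = 66707 / 71374 × 100 = 93.4612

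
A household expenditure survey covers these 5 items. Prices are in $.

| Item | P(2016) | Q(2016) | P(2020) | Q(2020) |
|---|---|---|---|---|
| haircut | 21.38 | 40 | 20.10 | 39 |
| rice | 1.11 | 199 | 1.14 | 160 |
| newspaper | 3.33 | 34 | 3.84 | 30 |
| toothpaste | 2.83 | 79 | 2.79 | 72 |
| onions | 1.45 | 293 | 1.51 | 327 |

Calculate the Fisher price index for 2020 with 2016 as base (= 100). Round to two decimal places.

Laspeyres component (base-period weights):
ΣP(2020)Q(2016) = 20.10×40 + 1.14×199 + 3.84×34 + 2.79×79 + 1.51×293 = 804 + 226.86 + 130.56 + 220.41 + 442.43 = 1824.26
ΣP(2016)Q(2016) = 21.38×40 + 1.11×199 + 3.33×34 + 2.83×79 + 1.45×293 = 855.2 + 220.89 + 113.22 + 223.57 + 424.85 = 1837.73
L = 1824.26 / 1837.73 × 100 = 99.2670
Paasche component (current-period weights):
ΣP(2020)Q(2020) = 20.10×39 + 1.14×160 + 3.84×30 + 2.79×72 + 1.51×327 = 783.9 + 182.4 + 115.2 + 200.88 + 493.77 = 1776.15
ΣP(2016)Q(2020) = 21.38×39 + 1.11×160 + 3.33×30 + 2.83×72 + 1.45×327 = 833.82 + 177.6 + 99.9 + 203.76 + 474.15 = 1789.23
P = 1776.15 / 1789.23 × 100 = 99.2690
Fisher = √(L × P) = √(99.2670 × 99.2690) = 99.2680

99.27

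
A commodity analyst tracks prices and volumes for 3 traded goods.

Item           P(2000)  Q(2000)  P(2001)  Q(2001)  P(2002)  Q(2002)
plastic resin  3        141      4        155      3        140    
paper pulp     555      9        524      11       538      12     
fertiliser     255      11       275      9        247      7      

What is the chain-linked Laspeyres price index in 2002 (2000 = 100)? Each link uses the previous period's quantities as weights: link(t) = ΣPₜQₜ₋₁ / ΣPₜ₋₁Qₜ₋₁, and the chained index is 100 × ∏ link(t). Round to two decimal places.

98.11

Link 2000→2001:
ΣP(2001)Q(2000) = 4×141 + 524×9 + 275×11 = 564 + 4716 + 3025 = 8305
ΣP(2000)Q(2000) = 3×141 + 555×9 + 255×11 = 423 + 4995 + 2805 = 8223
link = 8305/8223 = 1.009972
Link 2001→2002:
ΣP(2002)Q(2001) = 3×155 + 538×11 + 247×9 = 465 + 5918 + 2223 = 8606
ΣP(2001)Q(2001) = 4×155 + 524×11 + 275×9 = 620 + 5764 + 2475 = 8859
link = 8606/8859 = 0.971441
Chained index = 100 × 1.009972 × 0.971441 = 98.1129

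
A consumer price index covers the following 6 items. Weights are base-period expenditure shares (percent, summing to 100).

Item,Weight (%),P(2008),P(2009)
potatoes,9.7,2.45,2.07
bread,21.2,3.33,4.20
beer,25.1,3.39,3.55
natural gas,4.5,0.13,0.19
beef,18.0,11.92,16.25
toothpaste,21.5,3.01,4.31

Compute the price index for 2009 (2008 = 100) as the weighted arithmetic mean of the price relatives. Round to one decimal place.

potatoes: 9.7 × (2.07/2.45) = 9.7 × 0.844898 = 8.1955
bread: 21.2 × (4.20/3.33) = 21.2 × 1.261261 = 26.7387
beer: 25.1 × (3.55/3.39) = 25.1 × 1.047198 = 26.2847
natural gas: 4.5 × (0.19/0.13) = 4.5 × 1.461538 = 6.5769
beef: 18.0 × (16.25/11.92) = 18.0 × 1.363255 = 24.5386
toothpaste: 21.5 × (4.31/3.01) = 21.5 × 1.431894 = 30.7857
Index = Σ wᵢ·(p₁ᵢ/p₀ᵢ) = 8.1955 + 26.7387 + 26.2847 + 6.5769 + 24.5386 + 30.7857 = 123.1201

123.1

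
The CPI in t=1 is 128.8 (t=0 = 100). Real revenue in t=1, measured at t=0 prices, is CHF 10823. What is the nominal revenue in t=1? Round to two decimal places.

Nominal = Real × (Index/100) = 10823 × (128.8/100)
        = 10823 × 1.288 = 13940.0240

13940.02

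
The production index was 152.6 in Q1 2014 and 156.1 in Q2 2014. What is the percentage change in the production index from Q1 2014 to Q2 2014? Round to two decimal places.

Change = (156.1 − 152.6) / 152.6 × 100
       = 3.5 / 152.6 × 100 = 2.2936%

2.29%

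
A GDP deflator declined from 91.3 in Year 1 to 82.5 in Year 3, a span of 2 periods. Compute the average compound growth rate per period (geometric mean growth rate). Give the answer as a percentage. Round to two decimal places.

Growth factor = (82.5/91.3)^(1/2) = (0.903614)^(1/2) = 0.950586
Growth rate = 0.950586 − 1 = -0.049414 = -4.9414%

-4.94%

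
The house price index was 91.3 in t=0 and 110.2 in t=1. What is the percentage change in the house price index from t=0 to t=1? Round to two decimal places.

Change = (110.2 − 91.3) / 91.3 × 100
       = 18.9 / 91.3 × 100 = 20.7010%

20.70%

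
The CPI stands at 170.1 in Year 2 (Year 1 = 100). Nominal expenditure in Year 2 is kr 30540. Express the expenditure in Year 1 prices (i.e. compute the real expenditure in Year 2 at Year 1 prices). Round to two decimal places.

Real = Nominal ÷ (Index/100) = 30540 ÷ (170.1/100)
     = 30540 ÷ 1.701 = 17954.1446

17954.14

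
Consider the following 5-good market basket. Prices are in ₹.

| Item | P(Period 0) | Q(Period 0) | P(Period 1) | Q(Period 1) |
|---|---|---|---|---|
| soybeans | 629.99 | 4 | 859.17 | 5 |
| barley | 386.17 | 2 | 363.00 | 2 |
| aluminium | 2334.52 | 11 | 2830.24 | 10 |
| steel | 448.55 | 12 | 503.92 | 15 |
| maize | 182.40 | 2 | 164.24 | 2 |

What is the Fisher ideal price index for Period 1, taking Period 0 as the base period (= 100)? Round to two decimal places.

Laspeyres component (base-period weights):
ΣP(Period 1)Q(Period 0) = 859.17×4 + 363.00×2 + 2830.24×11 + 503.92×12 + 164.24×2 = 3436.68 + 726 + 31132.64 + 6047.04 + 328.48 = 41670.84
ΣP(Period 0)Q(Period 0) = 629.99×4 + 386.17×2 + 2334.52×11 + 448.55×12 + 182.40×2 = 2519.96 + 772.34 + 25679.72 + 5382.6 + 364.8 = 34719.42
L = 41670.84 / 34719.42 × 100 = 120.0217
Paasche component (current-period weights):
ΣP(Period 1)Q(Period 1) = 859.17×5 + 363.00×2 + 2830.24×10 + 503.92×15 + 164.24×2 = 4295.85 + 726 + 28302.4 + 7558.8 + 328.48 = 41211.53
ΣP(Period 0)Q(Period 1) = 629.99×5 + 386.17×2 + 2334.52×10 + 448.55×15 + 182.40×2 = 3149.95 + 772.34 + 23345.2 + 6728.25 + 364.8 = 34360.54
P = 41211.53 / 34360.54 × 100 = 119.9385
Fisher = √(L × P) = √(120.0217 × 119.9385) = 119.9801

119.98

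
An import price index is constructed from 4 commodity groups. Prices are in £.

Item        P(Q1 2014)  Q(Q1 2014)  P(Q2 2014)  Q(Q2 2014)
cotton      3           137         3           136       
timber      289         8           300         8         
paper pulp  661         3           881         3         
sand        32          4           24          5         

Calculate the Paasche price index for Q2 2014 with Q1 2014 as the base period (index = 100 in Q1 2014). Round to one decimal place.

114.6

Paasche price index uses current-period quantities as weights.
ΣP(Q2 2014)·Q(Q2 2014) = 3×136 + 300×8 + 881×3 + 24×5 = 408 + 2400 + 2643 + 120 = 5571
ΣP(Q1 2014)·Q(Q2 2014) = 3×136 + 289×8 + 661×3 + 32×5 = 408 + 2312 + 1983 + 160 = 4863
Index = 5571 / 4863 × 100 = 114.5589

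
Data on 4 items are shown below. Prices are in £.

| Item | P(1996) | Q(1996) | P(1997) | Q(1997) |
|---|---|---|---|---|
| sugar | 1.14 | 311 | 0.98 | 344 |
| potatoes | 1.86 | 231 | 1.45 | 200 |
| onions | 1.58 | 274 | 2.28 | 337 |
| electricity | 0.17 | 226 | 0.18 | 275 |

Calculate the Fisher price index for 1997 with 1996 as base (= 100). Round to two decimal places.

Laspeyres component (base-period weights):
ΣP(1997)Q(1996) = 0.98×311 + 1.45×231 + 2.28×274 + 0.18×226 = 304.78 + 334.95 + 624.72 + 40.68 = 1305.13
ΣP(1996)Q(1996) = 1.14×311 + 1.86×231 + 1.58×274 + 0.17×226 = 354.54 + 429.66 + 432.92 + 38.42 = 1255.54
L = 1305.13 / 1255.54 × 100 = 103.9497
Paasche component (current-period weights):
ΣP(1997)Q(1997) = 0.98×344 + 1.45×200 + 2.28×337 + 0.18×275 = 337.12 + 290 + 768.36 + 49.5 = 1444.98
ΣP(1996)Q(1997) = 1.14×344 + 1.86×200 + 1.58×337 + 0.17×275 = 392.16 + 372 + 532.46 + 46.75 = 1343.37
P = 1444.98 / 1343.37 × 100 = 107.5638
Fisher = √(L × P) = √(103.9497 × 107.5638) = 105.7413

105.74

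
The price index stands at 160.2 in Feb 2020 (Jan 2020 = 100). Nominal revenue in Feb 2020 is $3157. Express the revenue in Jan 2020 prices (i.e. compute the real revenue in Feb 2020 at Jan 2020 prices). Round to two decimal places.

1970.66

Real = Nominal ÷ (Index/100) = 3157 ÷ (160.2/100)
     = 3157 ÷ 1.602 = 1970.6617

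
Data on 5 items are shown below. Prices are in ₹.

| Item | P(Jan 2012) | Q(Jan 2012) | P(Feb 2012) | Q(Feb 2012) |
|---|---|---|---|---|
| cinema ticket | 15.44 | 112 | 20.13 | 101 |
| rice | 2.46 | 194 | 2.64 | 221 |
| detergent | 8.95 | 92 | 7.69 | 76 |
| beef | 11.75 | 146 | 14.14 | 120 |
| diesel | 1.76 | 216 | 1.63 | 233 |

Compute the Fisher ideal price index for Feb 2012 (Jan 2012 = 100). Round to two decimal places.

Laspeyres component (base-period weights):
ΣP(Feb 2012)Q(Jan 2012) = 20.13×112 + 2.64×194 + 7.69×92 + 14.14×146 + 1.63×216 = 2254.56 + 512.16 + 707.48 + 2064.44 + 352.08 = 5890.72
ΣP(Jan 2012)Q(Jan 2012) = 15.44×112 + 2.46×194 + 8.95×92 + 11.75×146 + 1.76×216 = 1729.28 + 477.24 + 823.4 + 1715.5 + 380.16 = 5125.58
L = 5890.72 / 5125.58 × 100 = 114.9279
Paasche component (current-period weights):
ΣP(Feb 2012)Q(Feb 2012) = 20.13×101 + 2.64×221 + 7.69×76 + 14.14×120 + 1.63×233 = 2033.13 + 583.44 + 584.44 + 1696.8 + 379.79 = 5277.6
ΣP(Jan 2012)Q(Feb 2012) = 15.44×101 + 2.46×221 + 8.95×76 + 11.75×120 + 1.76×233 = 1559.44 + 543.66 + 680.2 + 1410 + 410.08 = 4603.38
P = 5277.6 / 4603.38 × 100 = 114.6462
Fisher = √(L × P) = √(114.9279 × 114.6462) = 114.7869

114.79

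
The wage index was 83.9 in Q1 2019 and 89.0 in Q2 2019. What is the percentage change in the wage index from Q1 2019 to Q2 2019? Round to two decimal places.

6.08%

Change = (89.0 − 83.9) / 83.9 × 100
       = 5.1 / 83.9 × 100 = 6.0787%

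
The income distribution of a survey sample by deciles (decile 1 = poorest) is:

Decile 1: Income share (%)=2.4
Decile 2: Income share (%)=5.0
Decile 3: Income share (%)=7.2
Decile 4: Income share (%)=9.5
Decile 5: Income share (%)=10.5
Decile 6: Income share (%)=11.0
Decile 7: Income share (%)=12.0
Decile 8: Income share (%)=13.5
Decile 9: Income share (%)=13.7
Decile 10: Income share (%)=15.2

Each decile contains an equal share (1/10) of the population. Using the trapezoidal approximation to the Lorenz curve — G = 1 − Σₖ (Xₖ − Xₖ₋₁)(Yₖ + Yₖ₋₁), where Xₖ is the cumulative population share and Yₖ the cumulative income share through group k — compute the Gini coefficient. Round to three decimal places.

0.216

Cumulative income shares Yₖ: 0.0240, 0.0740, 0.1460, 0.2410, 0.3460, 0.4560, 0.5760, 0.7110, 0.8480, 1.0000
Σ (Xₖ−Xₖ₋₁)(Yₖ+Yₖ₋₁) = (1/10)(0.0240+0.0000) + (1/10)(0.0740+0.0240) + (1/10)(0.1460+0.0740) + (1/10)(0.2410+0.1460) + (1/10)(0.3460+0.2410) + (1/10)(0.4560+0.3460) + (1/10)(0.5760+0.4560) + (1/10)(0.7110+0.5760) + (1/10)(0.8480+0.7110) + (1/10)(1.0000+0.8480)
  = 0.0024 + 0.0098 + 0.0220 + 0.0387 + 0.0587 + 0.0802 + 0.1032 + 0.1287 + 0.1559 + 0.1848 = 0.7844
G = 1 − 0.7844 = 0.2156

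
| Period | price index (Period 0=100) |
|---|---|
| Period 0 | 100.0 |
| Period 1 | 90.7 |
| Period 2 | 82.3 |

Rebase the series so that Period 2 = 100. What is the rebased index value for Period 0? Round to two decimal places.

Rebased(Period 0) = 100.0 / 82.3 × 100 = 121.5067

121.51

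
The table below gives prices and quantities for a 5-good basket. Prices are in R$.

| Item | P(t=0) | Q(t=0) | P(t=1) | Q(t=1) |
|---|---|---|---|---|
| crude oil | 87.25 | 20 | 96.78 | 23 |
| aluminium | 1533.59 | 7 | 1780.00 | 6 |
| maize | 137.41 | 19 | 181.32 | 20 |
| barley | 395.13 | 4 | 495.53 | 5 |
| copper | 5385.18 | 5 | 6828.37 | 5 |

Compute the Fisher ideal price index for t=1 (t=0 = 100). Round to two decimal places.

123.90

Laspeyres component (base-period weights):
ΣP(t=1)Q(t=0) = 96.78×20 + 1780.00×7 + 181.32×19 + 495.53×4 + 6828.37×5 = 1935.6 + 12460 + 3445.08 + 1982.12 + 34141.85 = 53964.65
ΣP(t=0)Q(t=0) = 87.25×20 + 1533.59×7 + 137.41×19 + 395.13×4 + 5385.18×5 = 1745 + 10735.13 + 2610.79 + 1580.52 + 26925.9 = 43597.34
L = 53964.65 / 43597.34 × 100 = 123.7797
Paasche component (current-period weights):
ΣP(t=1)Q(t=1) = 96.78×23 + 1780.00×6 + 181.32×20 + 495.53×5 + 6828.37×5 = 2225.94 + 10680 + 3626.4 + 2477.65 + 34141.85 = 53151.84
ΣP(t=0)Q(t=1) = 87.25×23 + 1533.59×6 + 137.41×20 + 395.13×5 + 5385.18×5 = 2006.75 + 9201.54 + 2748.2 + 1975.65 + 26925.9 = 42858.04
P = 53151.84 / 42858.04 × 100 = 124.0184
Fisher = √(L × P) = √(123.7797 × 124.0184) = 123.8990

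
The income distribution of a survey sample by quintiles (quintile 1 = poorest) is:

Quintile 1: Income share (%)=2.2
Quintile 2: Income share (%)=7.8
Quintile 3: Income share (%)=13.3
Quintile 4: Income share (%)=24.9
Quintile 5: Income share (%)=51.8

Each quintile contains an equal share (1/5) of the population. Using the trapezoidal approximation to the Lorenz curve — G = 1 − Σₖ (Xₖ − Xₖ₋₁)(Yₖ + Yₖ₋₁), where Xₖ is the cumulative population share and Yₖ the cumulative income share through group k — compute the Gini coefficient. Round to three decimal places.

0.465

Cumulative income shares Yₖ: 0.0220, 0.1000, 0.2330, 0.4820, 1.0000
Σ (Xₖ−Xₖ₋₁)(Yₖ+Yₖ₋₁) = (1/5)(0.0220+0.0000) + (1/5)(0.1000+0.0220) + (1/5)(0.2330+0.1000) + (1/5)(0.4820+0.2330) + (1/5)(1.0000+0.4820)
  = 0.0044 + 0.0244 + 0.0666 + 0.1430 + 0.2964 = 0.5348
G = 1 − 0.5348 = 0.4652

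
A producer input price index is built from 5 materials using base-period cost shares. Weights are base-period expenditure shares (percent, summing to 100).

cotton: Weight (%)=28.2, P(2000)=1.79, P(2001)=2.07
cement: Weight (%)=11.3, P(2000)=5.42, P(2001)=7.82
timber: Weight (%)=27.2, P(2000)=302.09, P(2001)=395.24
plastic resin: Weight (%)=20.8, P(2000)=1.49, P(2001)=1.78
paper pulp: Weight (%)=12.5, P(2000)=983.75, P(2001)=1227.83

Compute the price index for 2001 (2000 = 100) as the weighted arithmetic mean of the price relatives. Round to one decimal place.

125.0

cotton: 28.2 × (2.07/1.79) = 28.2 × 1.156425 = 32.6112
cement: 11.3 × (7.82/5.42) = 11.3 × 1.442804 = 16.3037
timber: 27.2 × (395.24/302.09) = 27.2 × 1.308352 = 35.5872
plastic resin: 20.8 × (1.78/1.49) = 20.8 × 1.194631 = 24.8483
paper pulp: 12.5 × (1227.83/983.75) = 12.5 × 1.248112 = 15.6014
Index = Σ wᵢ·(p₁ᵢ/p₀ᵢ) = 32.6112 + 16.3037 + 35.5872 + 24.8483 + 15.6014 = 124.9518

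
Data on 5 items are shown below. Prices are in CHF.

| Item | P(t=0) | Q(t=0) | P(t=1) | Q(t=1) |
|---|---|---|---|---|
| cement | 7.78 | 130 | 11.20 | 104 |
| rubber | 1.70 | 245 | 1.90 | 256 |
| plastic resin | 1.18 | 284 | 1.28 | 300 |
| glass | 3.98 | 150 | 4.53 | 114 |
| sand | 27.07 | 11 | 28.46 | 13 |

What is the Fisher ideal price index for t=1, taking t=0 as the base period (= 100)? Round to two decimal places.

122.42

Laspeyres component (base-period weights):
ΣP(t=1)Q(t=0) = 11.20×130 + 1.90×245 + 1.28×284 + 4.53×150 + 28.46×11 = 1456 + 465.5 + 363.52 + 679.5 + 313.06 = 3277.58
ΣP(t=0)Q(t=0) = 7.78×130 + 1.70×245 + 1.18×284 + 3.98×150 + 27.07×11 = 1011.4 + 416.5 + 335.12 + 597 + 297.77 = 2657.79
L = 3277.58 / 2657.79 × 100 = 123.3198
Paasche component (current-period weights):
ΣP(t=1)Q(t=1) = 11.20×104 + 1.90×256 + 1.28×300 + 4.53×114 + 28.46×13 = 1164.8 + 486.4 + 384 + 516.42 + 369.98 = 2921.6
ΣP(t=0)Q(t=1) = 7.78×104 + 1.70×256 + 1.18×300 + 3.98×114 + 27.07×13 = 809.12 + 435.2 + 354 + 453.72 + 351.91 = 2403.95
P = 2921.6 / 2403.95 × 100 = 121.5333
Fisher = √(L × P) = √(123.3198 × 121.5333) = 122.4233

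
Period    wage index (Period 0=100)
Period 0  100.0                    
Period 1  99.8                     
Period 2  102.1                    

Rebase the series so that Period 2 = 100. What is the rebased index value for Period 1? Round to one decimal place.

97.7

Rebased(Period 1) = 99.8 / 102.1 × 100 = 97.7473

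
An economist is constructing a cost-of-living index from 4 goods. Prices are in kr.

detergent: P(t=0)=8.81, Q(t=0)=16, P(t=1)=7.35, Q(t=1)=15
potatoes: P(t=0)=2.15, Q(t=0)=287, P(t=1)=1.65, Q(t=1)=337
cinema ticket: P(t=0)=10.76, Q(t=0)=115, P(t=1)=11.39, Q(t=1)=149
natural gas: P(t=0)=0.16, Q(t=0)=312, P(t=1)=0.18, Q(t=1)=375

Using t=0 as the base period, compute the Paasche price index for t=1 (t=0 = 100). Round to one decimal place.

96.5

Paasche price index uses current-period quantities as weights.
ΣP(t=1)·Q(t=1) = 7.35×15 + 1.65×337 + 11.39×149 + 0.18×375 = 110.25 + 556.05 + 1697.11 + 67.5 = 2430.91
ΣP(t=0)·Q(t=1) = 8.81×15 + 2.15×337 + 10.76×149 + 0.16×375 = 132.15 + 724.55 + 1603.24 + 60 = 2519.94
Index = 2430.91 / 2519.94 × 100 = 96.4670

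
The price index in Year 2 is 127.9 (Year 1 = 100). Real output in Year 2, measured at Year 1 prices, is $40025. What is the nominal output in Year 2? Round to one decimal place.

51192.0

Nominal = Real × (Index/100) = 40025 × (127.9/100)
        = 40025 × 1.279 = 51191.9750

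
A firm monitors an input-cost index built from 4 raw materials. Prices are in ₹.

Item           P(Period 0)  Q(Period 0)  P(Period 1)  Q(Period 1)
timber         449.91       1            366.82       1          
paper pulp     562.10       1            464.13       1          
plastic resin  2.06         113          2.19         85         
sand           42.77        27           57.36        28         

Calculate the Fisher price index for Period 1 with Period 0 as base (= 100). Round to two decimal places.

109.74

Laspeyres component (base-period weights):
ΣP(Period 1)Q(Period 0) = 366.82×1 + 464.13×1 + 2.19×113 + 57.36×27 = 366.82 + 464.13 + 247.47 + 1548.72 = 2627.14
ΣP(Period 0)Q(Period 0) = 449.91×1 + 562.10×1 + 2.06×113 + 42.77×27 = 449.91 + 562.1 + 232.78 + 1154.79 = 2399.58
L = 2627.14 / 2399.58 × 100 = 109.4833
Paasche component (current-period weights):
ΣP(Period 1)Q(Period 1) = 366.82×1 + 464.13×1 + 2.19×85 + 57.36×28 = 366.82 + 464.13 + 186.15 + 1606.08 = 2623.18
ΣP(Period 0)Q(Period 1) = 449.91×1 + 562.10×1 + 2.06×85 + 42.77×28 = 449.91 + 562.1 + 175.1 + 1197.56 = 2384.67
P = 2623.18 / 2384.67 × 100 = 110.0018
Fisher = √(L × P) = √(109.4833 × 110.0018) = 109.7423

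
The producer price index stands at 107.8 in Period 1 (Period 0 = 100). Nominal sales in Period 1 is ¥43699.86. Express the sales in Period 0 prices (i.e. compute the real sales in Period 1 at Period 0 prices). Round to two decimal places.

40537.90

Real = Nominal ÷ (Index/100) = 43699.86 ÷ (107.8/100)
     = 43699.86 ÷ 1.078 = 40537.9035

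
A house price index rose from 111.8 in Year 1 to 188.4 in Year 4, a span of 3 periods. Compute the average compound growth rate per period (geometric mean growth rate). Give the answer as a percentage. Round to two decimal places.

19.00%

Growth factor = (188.4/111.8)^(1/3) = (1.685152)^(1/3) = 1.189998
Growth rate = 1.189998 − 1 = 0.189998 = 18.9998%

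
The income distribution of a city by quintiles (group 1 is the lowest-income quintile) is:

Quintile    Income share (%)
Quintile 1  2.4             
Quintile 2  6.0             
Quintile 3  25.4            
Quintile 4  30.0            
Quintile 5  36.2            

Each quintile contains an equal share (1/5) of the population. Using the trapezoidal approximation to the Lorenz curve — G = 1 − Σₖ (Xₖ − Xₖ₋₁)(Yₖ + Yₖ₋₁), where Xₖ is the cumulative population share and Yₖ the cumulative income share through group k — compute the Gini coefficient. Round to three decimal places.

0.366

Cumulative income shares Yₖ: 0.0240, 0.0840, 0.3380, 0.6380, 1.0000
Σ (Xₖ−Xₖ₋₁)(Yₖ+Yₖ₋₁) = (1/5)(0.0240+0.0000) + (1/5)(0.0840+0.0240) + (1/5)(0.3380+0.0840) + (1/5)(0.6380+0.3380) + (1/5)(1.0000+0.6380)
  = 0.0048 + 0.0216 + 0.0844 + 0.1952 + 0.3276 = 0.6336
G = 1 − 0.6336 = 0.3664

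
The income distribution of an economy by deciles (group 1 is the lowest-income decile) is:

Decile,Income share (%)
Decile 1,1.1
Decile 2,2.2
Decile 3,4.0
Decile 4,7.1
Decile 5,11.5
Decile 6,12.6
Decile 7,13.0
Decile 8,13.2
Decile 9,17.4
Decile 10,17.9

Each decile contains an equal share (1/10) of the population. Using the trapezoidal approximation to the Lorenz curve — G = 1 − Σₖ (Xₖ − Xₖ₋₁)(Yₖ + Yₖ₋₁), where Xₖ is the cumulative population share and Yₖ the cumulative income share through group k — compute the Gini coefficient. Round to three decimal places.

Cumulative income shares Yₖ: 0.0110, 0.0330, 0.0730, 0.1440, 0.2590, 0.3850, 0.5150, 0.6470, 0.8210, 1.0000
Σ (Xₖ−Xₖ₋₁)(Yₖ+Yₖ₋₁) = (1/10)(0.0110+0.0000) + (1/10)(0.0330+0.0110) + (1/10)(0.0730+0.0330) + (1/10)(0.1440+0.0730) + (1/10)(0.2590+0.1440) + (1/10)(0.3850+0.2590) + (1/10)(0.5150+0.3850) + (1/10)(0.6470+0.5150) + (1/10)(0.8210+0.6470) + (1/10)(1.0000+0.8210)
  = 0.0011 + 0.0044 + 0.0106 + 0.0217 + 0.0403 + 0.0644 + 0.0900 + 0.1162 + 0.1468 + 0.1821 = 0.6776
G = 1 − 0.6776 = 0.3224

0.322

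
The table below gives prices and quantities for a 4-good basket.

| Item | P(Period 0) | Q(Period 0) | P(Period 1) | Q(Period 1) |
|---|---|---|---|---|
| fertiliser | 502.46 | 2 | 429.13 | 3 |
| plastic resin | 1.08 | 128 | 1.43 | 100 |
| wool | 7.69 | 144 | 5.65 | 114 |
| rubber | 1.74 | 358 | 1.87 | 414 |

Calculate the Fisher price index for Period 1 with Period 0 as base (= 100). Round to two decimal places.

Laspeyres component (base-period weights):
ΣP(Period 1)Q(Period 0) = 429.13×2 + 1.43×128 + 5.65×144 + 1.87×358 = 858.26 + 183.04 + 813.6 + 669.46 = 2524.36
ΣP(Period 0)Q(Period 0) = 502.46×2 + 1.08×128 + 7.69×144 + 1.74×358 = 1004.92 + 138.24 + 1107.36 + 622.92 = 2873.44
L = 2524.36 / 2873.44 × 100 = 87.8515
Paasche component (current-period weights):
ΣP(Period 1)Q(Period 1) = 429.13×3 + 1.43×100 + 5.65×114 + 1.87×414 = 1287.39 + 143 + 644.1 + 774.18 = 2848.67
ΣP(Period 0)Q(Period 1) = 502.46×3 + 1.08×100 + 7.69×114 + 1.74×414 = 1507.38 + 108 + 876.66 + 720.36 = 3212.4
P = 2848.67 / 3212.4 × 100 = 88.6773
Fisher = √(L × P) = √(87.8515 × 88.6773) = 88.2634

88.26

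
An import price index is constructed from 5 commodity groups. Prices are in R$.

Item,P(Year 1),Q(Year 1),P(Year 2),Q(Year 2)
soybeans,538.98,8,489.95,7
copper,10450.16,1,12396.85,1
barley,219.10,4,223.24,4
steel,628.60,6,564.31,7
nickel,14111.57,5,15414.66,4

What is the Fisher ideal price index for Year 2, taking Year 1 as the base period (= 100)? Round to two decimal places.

108.48

Laspeyres component (base-period weights):
ΣP(Year 2)Q(Year 1) = 489.95×8 + 12396.85×1 + 223.24×4 + 564.31×6 + 15414.66×5 = 3919.6 + 12396.85 + 892.96 + 3385.86 + 77073.3 = 97668.57
ΣP(Year 1)Q(Year 1) = 538.98×8 + 10450.16×1 + 219.10×4 + 628.60×6 + 14111.57×5 = 4311.84 + 10450.16 + 876.4 + 3771.6 + 70557.85 = 89967.85
L = 97668.57 / 89967.85 × 100 = 108.5594
Paasche component (current-period weights):
ΣP(Year 2)Q(Year 2) = 489.95×7 + 12396.85×1 + 223.24×4 + 564.31×7 + 15414.66×4 = 3429.65 + 12396.85 + 892.96 + 3950.17 + 61658.64 = 82328.27
ΣP(Year 1)Q(Year 2) = 538.98×7 + 10450.16×1 + 219.10×4 + 628.60×7 + 14111.57×4 = 3772.86 + 10450.16 + 876.4 + 4400.2 + 56446.28 = 75945.9
P = 82328.27 / 75945.9 × 100 = 108.4038
Fisher = √(L × P) = √(108.5594 × 108.4038) = 108.4816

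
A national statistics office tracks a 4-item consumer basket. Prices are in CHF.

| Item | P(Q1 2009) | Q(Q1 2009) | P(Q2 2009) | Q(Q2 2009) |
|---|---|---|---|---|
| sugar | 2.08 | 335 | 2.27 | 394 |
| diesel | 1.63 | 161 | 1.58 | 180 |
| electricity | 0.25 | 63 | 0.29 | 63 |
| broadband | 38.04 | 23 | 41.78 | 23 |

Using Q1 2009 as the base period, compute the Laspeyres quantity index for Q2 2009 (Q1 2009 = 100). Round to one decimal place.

Laspeyres quantity index uses base-period prices as weights.
ΣP(Q1 2009)·Q(Q2 2009) = 2.08×394 + 1.63×180 + 0.25×63 + 38.04×23 = 819.52 + 293.4 + 15.75 + 874.92 = 2003.59
ΣP(Q1 2009)·Q(Q1 2009) = 2.08×335 + 1.63×161 + 0.25×63 + 38.04×23 = 696.8 + 262.43 + 15.75 + 874.92 = 1849.9
Index = 2003.59 / 1849.9 × 100 = 108.3080

108.3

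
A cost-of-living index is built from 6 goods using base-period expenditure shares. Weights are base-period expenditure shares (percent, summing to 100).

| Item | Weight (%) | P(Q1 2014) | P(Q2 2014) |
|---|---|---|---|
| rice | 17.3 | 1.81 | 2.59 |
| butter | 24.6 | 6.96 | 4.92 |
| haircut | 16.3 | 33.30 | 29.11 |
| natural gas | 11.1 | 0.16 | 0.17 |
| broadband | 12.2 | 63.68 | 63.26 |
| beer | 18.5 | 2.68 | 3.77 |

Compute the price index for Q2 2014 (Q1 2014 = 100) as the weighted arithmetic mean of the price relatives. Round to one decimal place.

rice: 17.3 × (2.59/1.81) = 17.3 × 1.430939 = 24.7552
butter: 24.6 × (4.92/6.96) = 24.6 × 0.706897 = 17.3897
haircut: 16.3 × (29.11/33.30) = 16.3 × 0.874174 = 14.2490
natural gas: 11.1 × (0.17/0.16) = 11.1 × 1.062500 = 11.7937
broadband: 12.2 × (63.26/63.68) = 12.2 × 0.993405 = 12.1195
beer: 18.5 × (3.77/2.68) = 18.5 × 1.406716 = 26.0243
Index = Σ wᵢ·(p₁ᵢ/p₀ᵢ) = 24.7552 + 17.3897 + 14.2490 + 11.7937 + 12.1195 + 26.0243 = 106.3315

106.3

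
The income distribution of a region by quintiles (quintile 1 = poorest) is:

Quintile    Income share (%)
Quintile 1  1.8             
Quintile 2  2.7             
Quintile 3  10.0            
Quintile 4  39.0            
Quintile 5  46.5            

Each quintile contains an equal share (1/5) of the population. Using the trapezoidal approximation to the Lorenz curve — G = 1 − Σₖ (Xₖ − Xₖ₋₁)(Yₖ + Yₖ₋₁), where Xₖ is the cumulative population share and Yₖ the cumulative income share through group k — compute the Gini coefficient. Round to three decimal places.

Cumulative income shares Yₖ: 0.0180, 0.0450, 0.1450, 0.5350, 1.0000
Σ (Xₖ−Xₖ₋₁)(Yₖ+Yₖ₋₁) = (1/5)(0.0180+0.0000) + (1/5)(0.0450+0.0180) + (1/5)(0.1450+0.0450) + (1/5)(0.5350+0.1450) + (1/5)(1.0000+0.5350)
  = 0.0036 + 0.0126 + 0.0380 + 0.1360 + 0.3070 = 0.4972
G = 1 − 0.4972 = 0.5028

0.503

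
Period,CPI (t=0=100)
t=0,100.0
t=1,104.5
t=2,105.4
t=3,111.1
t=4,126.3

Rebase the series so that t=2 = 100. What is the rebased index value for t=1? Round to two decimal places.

99.15

Rebased(t=1) = 104.5 / 105.4 × 100 = 99.1461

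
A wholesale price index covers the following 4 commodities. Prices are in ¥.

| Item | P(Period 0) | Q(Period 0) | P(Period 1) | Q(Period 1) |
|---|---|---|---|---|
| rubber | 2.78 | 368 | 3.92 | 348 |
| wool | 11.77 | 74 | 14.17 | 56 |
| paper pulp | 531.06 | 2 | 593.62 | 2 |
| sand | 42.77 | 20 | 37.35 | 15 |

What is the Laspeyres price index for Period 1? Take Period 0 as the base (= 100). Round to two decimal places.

116.10

Laspeyres price index uses base-period quantities as weights.
ΣP(Period 1)·Q(Period 0) = 3.92×368 + 14.17×74 + 593.62×2 + 37.35×20 = 1442.56 + 1048.58 + 1187.24 + 747 = 4425.38
ΣP(Period 0)·Q(Period 0) = 2.78×368 + 11.77×74 + 531.06×2 + 42.77×20 = 1023.04 + 870.98 + 1062.12 + 855.4 = 3811.54
Index = 4425.38 / 3811.54 × 100 = 116.1048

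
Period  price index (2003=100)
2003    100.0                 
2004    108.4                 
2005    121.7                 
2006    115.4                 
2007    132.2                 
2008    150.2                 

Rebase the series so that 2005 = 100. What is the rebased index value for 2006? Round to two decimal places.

Rebased(2006) = 115.4 / 121.7 × 100 = 94.8233

94.82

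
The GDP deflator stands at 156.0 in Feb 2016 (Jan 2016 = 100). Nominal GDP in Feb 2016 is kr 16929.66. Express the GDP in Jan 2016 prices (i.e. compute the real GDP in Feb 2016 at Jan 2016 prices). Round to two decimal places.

Real = Nominal ÷ (Index/100) = 16929.66 ÷ (156.0/100)
     = 16929.66 ÷ 1.560 = 10852.3462

10852.35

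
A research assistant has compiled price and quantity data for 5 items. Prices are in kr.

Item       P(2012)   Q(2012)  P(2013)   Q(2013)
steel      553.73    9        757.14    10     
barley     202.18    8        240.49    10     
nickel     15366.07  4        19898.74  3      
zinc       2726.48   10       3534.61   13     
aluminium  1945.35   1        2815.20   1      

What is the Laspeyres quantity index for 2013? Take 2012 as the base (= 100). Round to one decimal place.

93.6

Laspeyres quantity index uses base-period prices as weights.
ΣP(2012)·Q(2013) = 553.73×10 + 202.18×10 + 15366.07×3 + 2726.48×13 + 1945.35×1 = 5537.3 + 2021.8 + 46098.21 + 35444.24 + 1945.35 = 91046.9
ΣP(2012)·Q(2012) = 553.73×9 + 202.18×8 + 15366.07×4 + 2726.48×10 + 1945.35×1 = 4983.57 + 1617.44 + 61464.28 + 27264.8 + 1945.35 = 97275.44
Index = 91046.9 / 97275.44 × 100 = 93.5970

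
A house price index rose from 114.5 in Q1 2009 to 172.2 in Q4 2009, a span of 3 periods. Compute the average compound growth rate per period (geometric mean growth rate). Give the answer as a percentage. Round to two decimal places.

14.57%

Growth factor = (172.2/114.5)^(1/3) = (1.503930)^(1/3) = 1.145713
Growth rate = 1.145713 − 1 = 0.145713 = 14.5713%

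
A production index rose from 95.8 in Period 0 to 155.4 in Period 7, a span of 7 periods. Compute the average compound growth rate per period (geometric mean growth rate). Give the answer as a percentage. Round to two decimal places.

7.15%

Growth factor = (155.4/95.8)^(1/7) = (1.622129)^(1/7) = 1.071549
Growth rate = 1.071549 − 1 = 0.071549 = 7.1549%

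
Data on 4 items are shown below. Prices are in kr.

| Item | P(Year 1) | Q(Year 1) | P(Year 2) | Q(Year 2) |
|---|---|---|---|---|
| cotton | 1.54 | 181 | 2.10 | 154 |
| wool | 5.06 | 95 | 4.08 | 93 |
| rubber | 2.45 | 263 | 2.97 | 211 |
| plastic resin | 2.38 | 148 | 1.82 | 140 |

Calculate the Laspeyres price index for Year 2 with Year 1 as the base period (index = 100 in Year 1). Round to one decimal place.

103.5

Laspeyres price index uses base-period quantities as weights.
ΣP(Year 2)·Q(Year 1) = 2.10×181 + 4.08×95 + 2.97×263 + 1.82×148 = 380.1 + 387.6 + 781.11 + 269.36 = 1818.17
ΣP(Year 1)·Q(Year 1) = 1.54×181 + 5.06×95 + 2.45×263 + 2.38×148 = 278.74 + 480.7 + 644.35 + 352.24 = 1756.03
Index = 1818.17 / 1756.03 × 100 = 103.5387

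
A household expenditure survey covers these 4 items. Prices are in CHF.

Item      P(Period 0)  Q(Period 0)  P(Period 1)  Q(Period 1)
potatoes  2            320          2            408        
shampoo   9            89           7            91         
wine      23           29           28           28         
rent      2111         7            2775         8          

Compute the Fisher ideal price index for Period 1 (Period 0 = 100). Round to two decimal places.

127.41

Laspeyres component (base-period weights):
ΣP(Period 1)Q(Period 0) = 2×320 + 7×89 + 28×29 + 2775×7 = 640 + 623 + 812 + 19425 = 21500
ΣP(Period 0)Q(Period 0) = 2×320 + 9×89 + 23×29 + 2111×7 = 640 + 801 + 667 + 14777 = 16885
L = 21500 / 16885 × 100 = 127.3320
Paasche component (current-period weights):
ΣP(Period 1)Q(Period 1) = 2×408 + 7×91 + 28×28 + 2775×8 = 816 + 637 + 784 + 22200 = 24437
ΣP(Period 0)Q(Period 1) = 2×408 + 9×91 + 23×28 + 2111×8 = 816 + 819 + 644 + 16888 = 19167
P = 24437 / 19167 × 100 = 127.4952
Fisher = √(L × P) = √(127.3320 × 127.4952) = 127.4135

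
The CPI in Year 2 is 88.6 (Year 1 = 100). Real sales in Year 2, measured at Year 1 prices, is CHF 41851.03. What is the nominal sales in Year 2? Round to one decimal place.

Nominal = Real × (Index/100) = 41851.03 × (88.6/100)
        = 41851.03 × 0.886 = 37080.0126

37080.0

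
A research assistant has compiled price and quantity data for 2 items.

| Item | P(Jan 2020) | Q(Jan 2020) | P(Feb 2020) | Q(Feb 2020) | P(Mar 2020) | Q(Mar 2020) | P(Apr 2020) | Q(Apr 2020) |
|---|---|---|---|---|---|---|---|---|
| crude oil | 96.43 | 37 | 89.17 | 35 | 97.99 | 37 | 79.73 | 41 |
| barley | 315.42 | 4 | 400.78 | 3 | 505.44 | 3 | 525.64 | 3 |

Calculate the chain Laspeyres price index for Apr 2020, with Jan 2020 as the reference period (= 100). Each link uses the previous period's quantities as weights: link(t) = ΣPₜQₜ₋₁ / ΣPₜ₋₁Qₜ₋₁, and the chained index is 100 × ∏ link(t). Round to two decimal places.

Link Jan 2020→Feb 2020:
ΣP(Feb 2020)Q(Jan 2020) = 89.17×37 + 400.78×4 = 3299.29 + 1603.12 = 4902.41
ΣP(Jan 2020)Q(Jan 2020) = 96.43×37 + 315.42×4 = 3567.91 + 1261.68 = 4829.59
link = 4902.41/4829.59 = 1.015078
Link Feb 2020→Mar 2020:
ΣP(Mar 2020)Q(Feb 2020) = 97.99×35 + 505.44×3 = 3429.65 + 1516.32 = 4945.97
ΣP(Feb 2020)Q(Feb 2020) = 89.17×35 + 400.78×3 = 3120.95 + 1202.34 = 4323.29
link = 4945.97/4323.29 = 1.144029
Link Mar 2020→Apr 2020:
ΣP(Apr 2020)Q(Mar 2020) = 79.73×37 + 525.64×3 = 2950.01 + 1576.92 = 4526.93
ΣP(Mar 2020)Q(Mar 2020) = 97.99×37 + 505.44×3 = 3625.63 + 1516.32 = 5141.95
link = 4526.93/5141.95 = 0.880392
Chained index = 100 × 1.015078 × 1.144029 × 0.880392 = 102.2380

102.24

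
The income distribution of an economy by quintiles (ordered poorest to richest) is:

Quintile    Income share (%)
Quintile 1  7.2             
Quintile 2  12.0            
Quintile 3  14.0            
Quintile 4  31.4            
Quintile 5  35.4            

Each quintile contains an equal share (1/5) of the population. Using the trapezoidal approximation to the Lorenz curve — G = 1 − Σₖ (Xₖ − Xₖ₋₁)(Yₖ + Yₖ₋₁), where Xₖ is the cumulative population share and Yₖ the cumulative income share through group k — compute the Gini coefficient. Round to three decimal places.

Cumulative income shares Yₖ: 0.0720, 0.1920, 0.3320, 0.6460, 1.0000
Σ (Xₖ−Xₖ₋₁)(Yₖ+Yₖ₋₁) = (1/5)(0.0720+0.0000) + (1/5)(0.1920+0.0720) + (1/5)(0.3320+0.1920) + (1/5)(0.6460+0.3320) + (1/5)(1.0000+0.6460)
  = 0.0144 + 0.0528 + 0.1048 + 0.1956 + 0.3292 = 0.6968
G = 1 − 0.6968 = 0.3032

0.303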